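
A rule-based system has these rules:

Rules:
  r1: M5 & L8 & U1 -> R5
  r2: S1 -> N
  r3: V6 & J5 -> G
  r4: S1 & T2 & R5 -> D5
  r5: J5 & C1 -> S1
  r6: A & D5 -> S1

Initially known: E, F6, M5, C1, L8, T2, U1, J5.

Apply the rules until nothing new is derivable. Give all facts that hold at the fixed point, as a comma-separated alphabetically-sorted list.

C1, D5, E, F6, J5, L8, M5, N, R5, S1, T2, U1

Round 1: r1 [M5 & L8 & U1 -> R5]; r5 [J5 & C1 -> S1]. New: R5, S1.
Round 2: r2 [S1 -> N]; r4 [S1 & T2 & R5 -> D5]. New: N, D5.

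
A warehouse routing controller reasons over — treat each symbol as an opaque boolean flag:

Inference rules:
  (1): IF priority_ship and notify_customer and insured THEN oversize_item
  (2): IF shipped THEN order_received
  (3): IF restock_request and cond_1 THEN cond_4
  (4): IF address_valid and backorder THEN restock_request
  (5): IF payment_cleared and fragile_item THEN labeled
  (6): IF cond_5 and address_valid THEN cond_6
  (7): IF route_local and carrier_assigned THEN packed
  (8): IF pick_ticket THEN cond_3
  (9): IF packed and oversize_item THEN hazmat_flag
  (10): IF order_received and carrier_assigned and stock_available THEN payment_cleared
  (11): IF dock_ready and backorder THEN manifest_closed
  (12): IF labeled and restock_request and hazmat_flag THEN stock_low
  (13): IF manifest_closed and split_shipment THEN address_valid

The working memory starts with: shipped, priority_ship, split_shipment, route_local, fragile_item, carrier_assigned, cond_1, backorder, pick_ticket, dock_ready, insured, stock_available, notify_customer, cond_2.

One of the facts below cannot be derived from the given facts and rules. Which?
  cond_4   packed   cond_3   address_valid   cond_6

Round 1 fires (1), (2), (7), (8), (11), giving oversize_item, order_received, packed, cond_3, manifest_closed.
Round 2 fires (9), (10), (13), giving hazmat_flag, payment_cleared, address_valid.
Round 3 fires (4), (5), giving restock_request, labeled.
Round 4 fires (3), (12), giving cond_4, stock_low.
Derived: packed (round 1), cond_4 (round 4), cond_3 (round 1), address_valid (round 2). cond_6 never appears in any round.

cond_6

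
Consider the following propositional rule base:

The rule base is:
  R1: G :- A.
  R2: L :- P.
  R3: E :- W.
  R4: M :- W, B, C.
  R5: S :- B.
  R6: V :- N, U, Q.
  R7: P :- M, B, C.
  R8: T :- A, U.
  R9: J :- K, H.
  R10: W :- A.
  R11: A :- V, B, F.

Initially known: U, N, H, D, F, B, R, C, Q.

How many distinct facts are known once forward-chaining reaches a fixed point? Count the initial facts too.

19

Round 1 fires R5, R6, giving S, V.
Round 2 fires R11, giving A.
Round 3 fires R1, R8, R10, giving G, T, W.
Round 4 fires R3, R4, giving E, M.
Round 5 fires R7, giving P.
Round 6 fires R2, giving L.
Closure: {A, B, C, D, E, F, G, H, L, M, N, P, Q, R, S, T, U, V, W} — 19 facts.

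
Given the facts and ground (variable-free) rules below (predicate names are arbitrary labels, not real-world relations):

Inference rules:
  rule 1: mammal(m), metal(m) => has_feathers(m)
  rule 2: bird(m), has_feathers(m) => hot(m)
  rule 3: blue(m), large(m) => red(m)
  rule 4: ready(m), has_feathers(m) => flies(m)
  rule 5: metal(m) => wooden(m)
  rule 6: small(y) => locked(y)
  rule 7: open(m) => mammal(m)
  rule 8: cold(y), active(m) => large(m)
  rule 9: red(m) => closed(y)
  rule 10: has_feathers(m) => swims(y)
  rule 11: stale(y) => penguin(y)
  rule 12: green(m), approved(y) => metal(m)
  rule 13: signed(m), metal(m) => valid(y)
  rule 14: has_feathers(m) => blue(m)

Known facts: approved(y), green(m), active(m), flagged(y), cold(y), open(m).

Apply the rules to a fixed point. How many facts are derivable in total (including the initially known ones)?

Round 1: rule 7 [open(m) => mammal(m)]; rule 8 [cold(y), active(m) => large(m)]; rule 12 [green(m), approved(y) => metal(m)]. New: mammal(m), large(m), metal(m).
Round 2: rule 1 [mammal(m), metal(m) => has_feathers(m)]; rule 5 [metal(m) => wooden(m)]. New: has_feathers(m), wooden(m).
Round 3: rule 10 [has_feathers(m) => swims(y)]; rule 14 [has_feathers(m) => blue(m)]. New: swims(y), blue(m).
Round 4: rule 3 [blue(m), large(m) => red(m)]. New: red(m).
Round 5: rule 9 [red(m) => closed(y)]. New: closed(y).
Closure: {active(m), approved(y), blue(m), closed(y), cold(y), flagged(y), green(m), has_feathers(m), large(m), mammal(m), metal(m), open(m), red(m), swims(y), wooden(m)} — 15 facts.

15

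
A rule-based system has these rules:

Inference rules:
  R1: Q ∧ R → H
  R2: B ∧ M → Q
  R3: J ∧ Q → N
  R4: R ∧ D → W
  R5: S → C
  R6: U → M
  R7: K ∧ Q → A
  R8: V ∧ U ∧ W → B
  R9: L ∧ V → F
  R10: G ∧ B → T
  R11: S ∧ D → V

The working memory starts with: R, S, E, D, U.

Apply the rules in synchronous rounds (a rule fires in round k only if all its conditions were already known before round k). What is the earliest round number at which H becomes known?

Round 1: R4 [R ∧ D → W]; R5 [S → C]; R6 [U → M]; R11 [S ∧ D → V]. New: W, C, M, V.
Round 2: R8 [V ∧ U ∧ W → B]. New: B.
Round 3: R2 [B ∧ M → Q]. New: Q.
Round 4: R1 [Q ∧ R → H]. New: H.
H first appears in round 4.

4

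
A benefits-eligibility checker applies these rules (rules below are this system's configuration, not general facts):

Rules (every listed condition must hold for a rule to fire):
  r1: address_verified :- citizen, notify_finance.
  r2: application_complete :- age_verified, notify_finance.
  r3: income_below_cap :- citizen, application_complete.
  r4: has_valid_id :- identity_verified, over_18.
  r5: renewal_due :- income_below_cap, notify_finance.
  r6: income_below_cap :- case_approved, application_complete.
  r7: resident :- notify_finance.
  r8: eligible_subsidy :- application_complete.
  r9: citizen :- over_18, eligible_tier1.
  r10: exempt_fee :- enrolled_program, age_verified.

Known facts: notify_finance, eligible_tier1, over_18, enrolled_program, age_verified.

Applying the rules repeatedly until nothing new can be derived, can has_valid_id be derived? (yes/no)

Round 1 fires r2, r7, r9, r10, giving application_complete, resident, citizen, exempt_fee.
Round 2 fires r1, r3, r8, giving address_verified, income_below_cap, eligible_subsidy.
Round 3 fires r5, giving renewal_due.
Fixed point reached. has_valid_id is concluded only by r4; r4 needs identity_verified (never derived).

no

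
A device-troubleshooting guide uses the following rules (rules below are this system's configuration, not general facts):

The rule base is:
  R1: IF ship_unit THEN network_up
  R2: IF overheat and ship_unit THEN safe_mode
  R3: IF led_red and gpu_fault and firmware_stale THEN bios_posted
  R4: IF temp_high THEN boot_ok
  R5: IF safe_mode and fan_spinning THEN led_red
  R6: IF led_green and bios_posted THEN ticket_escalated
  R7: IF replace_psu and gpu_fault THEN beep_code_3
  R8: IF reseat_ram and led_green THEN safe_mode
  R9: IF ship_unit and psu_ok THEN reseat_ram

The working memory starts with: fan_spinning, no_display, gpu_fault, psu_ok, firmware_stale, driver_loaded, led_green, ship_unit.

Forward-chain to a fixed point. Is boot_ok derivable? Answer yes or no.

Round 1: R1 [IF ship_unit THEN network_up]; R9 [IF ship_unit and psu_ok THEN reseat_ram]. New: network_up, reseat_ram.
Round 2: R8 [IF reseat_ram and led_green THEN safe_mode]. New: safe_mode.
Round 3: R5 [IF safe_mode and fan_spinning THEN led_red]. New: led_red.
Round 4: R3 [IF led_red and gpu_fault and firmware_stale THEN bios_posted]. New: bios_posted.
Round 5: R6 [IF led_green and bios_posted THEN ticket_escalated]. New: ticket_escalated.
Fixed point reached. boot_ok is concluded only by R4; R4 needs temp_high (never derived).

no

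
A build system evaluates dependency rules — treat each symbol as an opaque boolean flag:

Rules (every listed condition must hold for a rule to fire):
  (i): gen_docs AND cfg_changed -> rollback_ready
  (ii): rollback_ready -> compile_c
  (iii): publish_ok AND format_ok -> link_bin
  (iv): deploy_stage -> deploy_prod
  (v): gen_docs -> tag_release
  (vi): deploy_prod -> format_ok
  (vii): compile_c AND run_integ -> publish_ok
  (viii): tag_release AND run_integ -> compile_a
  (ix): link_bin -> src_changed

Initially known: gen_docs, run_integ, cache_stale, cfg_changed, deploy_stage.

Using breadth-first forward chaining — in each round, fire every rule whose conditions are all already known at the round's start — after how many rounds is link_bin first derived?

4

Round 1: (i) [gen_docs AND cfg_changed -> rollback_ready]; (iv) [deploy_stage -> deploy_prod]; (v) [gen_docs -> tag_release]. New: rollback_ready, deploy_prod, tag_release.
Round 2: (ii) [rollback_ready -> compile_c]; (vi) [deploy_prod -> format_ok]; (viii) [tag_release AND run_integ -> compile_a]. New: compile_c, format_ok, compile_a.
Round 3: (vii) [compile_c AND run_integ -> publish_ok]. New: publish_ok.
Round 4: (iii) [publish_ok AND format_ok -> link_bin]. New: link_bin.
link_bin first appears in round 4.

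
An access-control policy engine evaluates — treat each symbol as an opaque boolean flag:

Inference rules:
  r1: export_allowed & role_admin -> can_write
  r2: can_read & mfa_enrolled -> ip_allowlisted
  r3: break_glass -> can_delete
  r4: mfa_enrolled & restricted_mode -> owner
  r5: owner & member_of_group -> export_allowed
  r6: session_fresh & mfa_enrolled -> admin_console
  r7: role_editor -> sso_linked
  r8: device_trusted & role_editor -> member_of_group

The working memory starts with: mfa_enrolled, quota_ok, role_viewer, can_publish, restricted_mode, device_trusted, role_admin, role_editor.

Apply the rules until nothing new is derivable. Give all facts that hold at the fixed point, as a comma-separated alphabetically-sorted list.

Round 1: r4 [mfa_enrolled & restricted_mode -> owner]; r7 [role_editor -> sso_linked]; r8 [device_trusted & role_editor -> member_of_group]. New: owner, sso_linked, member_of_group.
Round 2: r5 [owner & member_of_group -> export_allowed]. New: export_allowed.
Round 3: r1 [export_allowed & role_admin -> can_write]. New: can_write.

can_publish, can_write, device_trusted, export_allowed, member_of_group, mfa_enrolled, owner, quota_ok, restricted_mode, role_admin, role_editor, role_viewer, sso_linked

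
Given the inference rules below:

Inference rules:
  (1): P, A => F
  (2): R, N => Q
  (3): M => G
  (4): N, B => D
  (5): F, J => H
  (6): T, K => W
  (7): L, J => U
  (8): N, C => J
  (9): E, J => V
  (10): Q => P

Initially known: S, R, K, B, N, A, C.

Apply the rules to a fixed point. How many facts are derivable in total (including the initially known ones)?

13

Round 1 — (2), (4), (8), derive Q, D, J.
Round 2 — (10), derive P.
Round 3 — (1), derive F.
Round 4 — (5), derive H.
Closure: {A, B, C, D, F, H, J, K, N, P, Q, R, S} — 13 facts.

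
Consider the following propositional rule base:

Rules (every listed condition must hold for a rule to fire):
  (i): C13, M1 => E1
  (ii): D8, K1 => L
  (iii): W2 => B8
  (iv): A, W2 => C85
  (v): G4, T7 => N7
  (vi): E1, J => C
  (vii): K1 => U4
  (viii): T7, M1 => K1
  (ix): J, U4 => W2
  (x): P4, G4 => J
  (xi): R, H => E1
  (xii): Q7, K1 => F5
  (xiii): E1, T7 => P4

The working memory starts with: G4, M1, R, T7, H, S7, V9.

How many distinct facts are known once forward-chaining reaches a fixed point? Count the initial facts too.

Round 1: (v) [G4, T7 => N7]; (viii) [T7, M1 => K1]; (xi) [R, H => E1]. Adds N7, K1, E1.
Round 2: (vii) [K1 => U4]; (xiii) [E1, T7 => P4]. Adds U4, P4.
Round 3: (x) [P4, G4 => J]. Adds J.
Round 4: (vi) [E1, J => C]; (ix) [J, U4 => W2]. Adds C, W2.
Round 5: (iii) [W2 => B8]. Adds B8.
Closure: {B8, C, E1, G4, H, J, K1, M1, N7, P4, R, S7, T7, U4, V9, W2} — 16 facts.

16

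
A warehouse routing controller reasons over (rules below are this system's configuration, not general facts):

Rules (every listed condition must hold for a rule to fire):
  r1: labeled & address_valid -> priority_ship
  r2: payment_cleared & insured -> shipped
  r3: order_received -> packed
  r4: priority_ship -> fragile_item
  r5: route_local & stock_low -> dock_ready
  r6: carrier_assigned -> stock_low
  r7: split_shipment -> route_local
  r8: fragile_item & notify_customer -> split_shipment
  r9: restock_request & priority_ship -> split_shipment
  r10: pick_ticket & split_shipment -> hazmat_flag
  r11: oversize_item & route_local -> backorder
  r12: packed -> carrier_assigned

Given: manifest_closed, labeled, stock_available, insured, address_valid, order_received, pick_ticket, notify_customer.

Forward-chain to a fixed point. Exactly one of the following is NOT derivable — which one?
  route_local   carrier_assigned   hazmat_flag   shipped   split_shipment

shipped

Round 1 — r1, r3, derive priority_ship, packed.
Round 2 — r4, r12, derive fragile_item, carrier_assigned.
Round 3 — r6, r8, derive stock_low, split_shipment.
Round 4 — r7, r10, derive route_local, hazmat_flag.
Round 5 — r5, derive dock_ready.
Derived: split_shipment (round 3), hazmat_flag (round 4), route_local (round 4), carrier_assigned (round 2). shipped never appears in any round.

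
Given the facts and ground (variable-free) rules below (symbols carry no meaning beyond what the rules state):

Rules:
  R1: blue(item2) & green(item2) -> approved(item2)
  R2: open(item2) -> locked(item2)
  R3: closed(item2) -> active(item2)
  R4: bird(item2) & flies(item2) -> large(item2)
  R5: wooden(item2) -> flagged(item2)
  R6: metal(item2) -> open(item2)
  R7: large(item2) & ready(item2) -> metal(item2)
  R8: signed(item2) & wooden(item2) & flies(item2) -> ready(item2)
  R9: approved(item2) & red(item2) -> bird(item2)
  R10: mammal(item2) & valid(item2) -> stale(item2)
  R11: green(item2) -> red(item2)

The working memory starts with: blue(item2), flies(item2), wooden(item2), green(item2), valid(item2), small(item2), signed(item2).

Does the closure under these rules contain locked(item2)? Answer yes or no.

Round 1 — R1, R5, R8, R11, derive approved(item2), flagged(item2), ready(item2), red(item2).
Round 2 — R9, derive bird(item2).
Round 3 — R4, derive large(item2).
Round 4 — R7, derive metal(item2).
Round 5 — R6, derive open(item2).
Round 6 — R2, derive locked(item2).
locked(item2) appears in round 6, so it is derivable.

yes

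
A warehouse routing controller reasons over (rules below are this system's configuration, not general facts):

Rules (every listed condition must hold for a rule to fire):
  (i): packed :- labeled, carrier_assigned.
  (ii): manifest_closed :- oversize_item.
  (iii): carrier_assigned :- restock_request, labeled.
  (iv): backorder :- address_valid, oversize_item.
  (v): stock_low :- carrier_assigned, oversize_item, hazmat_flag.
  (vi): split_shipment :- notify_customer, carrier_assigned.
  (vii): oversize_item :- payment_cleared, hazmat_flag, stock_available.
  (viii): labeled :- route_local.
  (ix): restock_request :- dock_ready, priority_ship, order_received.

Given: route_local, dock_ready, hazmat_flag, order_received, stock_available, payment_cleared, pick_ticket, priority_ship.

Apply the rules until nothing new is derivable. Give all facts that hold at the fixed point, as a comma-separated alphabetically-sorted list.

Round 1: (vii) [oversize_item :- payment_cleared, hazmat_flag, stock_available.]; (viii) [labeled :- route_local.]; (ix) [restock_request :- dock_ready, priority_ship, order_received.]. Adds oversize_item, labeled, restock_request.
Round 2: (ii) [manifest_closed :- oversize_item.]; (iii) [carrier_assigned :- restock_request, labeled.]. Adds manifest_closed, carrier_assigned.
Round 3: (i) [packed :- labeled, carrier_assigned.]; (v) [stock_low :- carrier_assigned, oversize_item, hazmat_flag.]. Adds packed, stock_low.

carrier_assigned, dock_ready, hazmat_flag, labeled, manifest_closed, order_received, oversize_item, packed, payment_cleared, pick_ticket, priority_ship, restock_request, route_local, stock_available, stock_low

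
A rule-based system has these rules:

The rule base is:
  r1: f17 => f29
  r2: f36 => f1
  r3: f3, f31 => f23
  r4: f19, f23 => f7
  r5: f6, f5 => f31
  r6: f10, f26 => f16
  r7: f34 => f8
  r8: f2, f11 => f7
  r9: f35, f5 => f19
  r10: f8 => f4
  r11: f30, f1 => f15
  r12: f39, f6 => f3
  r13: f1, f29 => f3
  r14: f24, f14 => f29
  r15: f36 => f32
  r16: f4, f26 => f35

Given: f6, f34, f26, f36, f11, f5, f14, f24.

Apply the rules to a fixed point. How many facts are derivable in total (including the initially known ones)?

Round 1 — r2, r5, r7, r14, r15, derive f1, f31, f8, f29, f32.
Round 2 — r10, r13, derive f4, f3.
Round 3 — r3, r16, derive f23, f35.
Round 4 — r9, derive f19.
Round 5 — r4, derive f7.
Closure: {f1, f11, f14, f19, f23, f24, f26, f29, f3, f31, f32, f34, f35, f36, f4, f5, f6, f7, f8} — 19 facts.

19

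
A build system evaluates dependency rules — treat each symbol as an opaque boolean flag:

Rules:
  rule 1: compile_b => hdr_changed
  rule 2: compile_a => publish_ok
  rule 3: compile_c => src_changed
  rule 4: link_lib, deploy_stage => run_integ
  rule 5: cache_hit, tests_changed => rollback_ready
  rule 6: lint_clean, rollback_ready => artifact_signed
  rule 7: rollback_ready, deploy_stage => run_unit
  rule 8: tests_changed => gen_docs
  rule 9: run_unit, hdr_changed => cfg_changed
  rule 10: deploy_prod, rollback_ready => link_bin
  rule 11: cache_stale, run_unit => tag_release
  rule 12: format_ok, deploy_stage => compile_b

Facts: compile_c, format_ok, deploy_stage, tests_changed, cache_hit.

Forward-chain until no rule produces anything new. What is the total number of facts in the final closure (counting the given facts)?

Round 1 fires rule 3, rule 5, rule 8, rule 12, giving src_changed, rollback_ready, gen_docs, compile_b.
Round 2 fires rule 1, rule 7, giving hdr_changed, run_unit.
Round 3 fires rule 9, giving cfg_changed.
Closure: {cache_hit, cfg_changed, compile_b, compile_c, deploy_stage, format_ok, gen_docs, hdr_changed, rollback_ready, run_unit, src_changed, tests_changed} — 12 facts.

12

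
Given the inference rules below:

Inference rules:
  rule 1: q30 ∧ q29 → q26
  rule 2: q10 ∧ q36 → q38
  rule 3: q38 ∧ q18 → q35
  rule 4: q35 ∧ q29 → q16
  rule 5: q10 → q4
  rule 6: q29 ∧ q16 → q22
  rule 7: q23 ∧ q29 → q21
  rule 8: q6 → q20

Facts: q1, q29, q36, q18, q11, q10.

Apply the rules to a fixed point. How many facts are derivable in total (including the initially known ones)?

11

Round 1 fires rule 2, rule 5, giving q38, q4.
Round 2 fires rule 3, giving q35.
Round 3 fires rule 4, giving q16.
Round 4 fires rule 6, giving q22.
Closure: {q1, q10, q11, q16, q18, q22, q29, q35, q36, q38, q4} — 11 facts.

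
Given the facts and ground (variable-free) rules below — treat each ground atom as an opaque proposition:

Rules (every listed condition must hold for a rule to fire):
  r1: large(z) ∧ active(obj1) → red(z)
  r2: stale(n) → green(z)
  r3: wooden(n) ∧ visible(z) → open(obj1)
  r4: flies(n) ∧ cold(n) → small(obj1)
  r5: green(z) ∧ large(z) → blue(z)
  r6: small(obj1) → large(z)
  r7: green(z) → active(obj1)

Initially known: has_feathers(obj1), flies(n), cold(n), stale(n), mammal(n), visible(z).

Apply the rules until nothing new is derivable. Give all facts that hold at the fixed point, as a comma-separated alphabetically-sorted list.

Round 1 — r2, r4, derive green(z), small(obj1).
Round 2 — r6, r7, derive large(z), active(obj1).
Round 3 — r1, r5, derive red(z), blue(z).

active(obj1), blue(z), cold(n), flies(n), green(z), has_feathers(obj1), large(z), mammal(n), red(z), small(obj1), stale(n), visible(z)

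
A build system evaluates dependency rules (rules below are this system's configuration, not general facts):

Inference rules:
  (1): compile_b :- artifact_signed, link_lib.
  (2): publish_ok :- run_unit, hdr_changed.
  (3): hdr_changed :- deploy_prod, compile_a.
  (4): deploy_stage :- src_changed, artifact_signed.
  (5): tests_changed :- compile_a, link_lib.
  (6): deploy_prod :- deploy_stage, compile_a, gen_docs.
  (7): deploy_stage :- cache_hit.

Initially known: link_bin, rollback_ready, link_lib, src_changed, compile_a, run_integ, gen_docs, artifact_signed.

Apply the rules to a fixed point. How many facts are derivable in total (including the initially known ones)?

13

Round 1: (1) [compile_b :- artifact_signed, link_lib.]; (4) [deploy_stage :- src_changed, artifact_signed.]; (5) [tests_changed :- compile_a, link_lib.]. New: compile_b, deploy_stage, tests_changed.
Round 2: (6) [deploy_prod :- deploy_stage, compile_a, gen_docs.]. New: deploy_prod.
Round 3: (3) [hdr_changed :- deploy_prod, compile_a.]. New: hdr_changed.
Closure: {artifact_signed, compile_a, compile_b, deploy_prod, deploy_stage, gen_docs, hdr_changed, link_bin, link_lib, rollback_ready, run_integ, src_changed, tests_changed} — 13 facts.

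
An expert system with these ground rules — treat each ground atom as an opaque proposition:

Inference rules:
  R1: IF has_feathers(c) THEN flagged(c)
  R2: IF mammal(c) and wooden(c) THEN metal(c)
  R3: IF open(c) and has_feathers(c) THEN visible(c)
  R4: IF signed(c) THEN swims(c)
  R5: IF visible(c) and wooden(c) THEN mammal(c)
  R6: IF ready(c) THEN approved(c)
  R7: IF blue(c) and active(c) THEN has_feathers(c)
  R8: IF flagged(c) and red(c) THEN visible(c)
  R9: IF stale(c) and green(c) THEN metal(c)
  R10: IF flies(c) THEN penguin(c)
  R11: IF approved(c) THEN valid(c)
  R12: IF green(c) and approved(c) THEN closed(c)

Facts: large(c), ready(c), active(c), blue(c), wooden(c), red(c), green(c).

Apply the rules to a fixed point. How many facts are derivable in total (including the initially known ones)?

Round 1: R6 [IF ready(c) THEN approved(c)]; R7 [IF blue(c) and active(c) THEN has_feathers(c)]. New: approved(c), has_feathers(c).
Round 2: R1 [IF has_feathers(c) THEN flagged(c)]; R11 [IF approved(c) THEN valid(c)]; R12 [IF green(c) and approved(c) THEN closed(c)]. New: flagged(c), valid(c), closed(c).
Round 3: R8 [IF flagged(c) and red(c) THEN visible(c)]. New: visible(c).
Round 4: R5 [IF visible(c) and wooden(c) THEN mammal(c)]. New: mammal(c).
Round 5: R2 [IF mammal(c) and wooden(c) THEN metal(c)]. New: metal(c).
Closure: {active(c), approved(c), blue(c), closed(c), flagged(c), green(c), has_feathers(c), large(c), mammal(c), metal(c), ready(c), red(c), valid(c), visible(c), wooden(c)} — 15 facts.

15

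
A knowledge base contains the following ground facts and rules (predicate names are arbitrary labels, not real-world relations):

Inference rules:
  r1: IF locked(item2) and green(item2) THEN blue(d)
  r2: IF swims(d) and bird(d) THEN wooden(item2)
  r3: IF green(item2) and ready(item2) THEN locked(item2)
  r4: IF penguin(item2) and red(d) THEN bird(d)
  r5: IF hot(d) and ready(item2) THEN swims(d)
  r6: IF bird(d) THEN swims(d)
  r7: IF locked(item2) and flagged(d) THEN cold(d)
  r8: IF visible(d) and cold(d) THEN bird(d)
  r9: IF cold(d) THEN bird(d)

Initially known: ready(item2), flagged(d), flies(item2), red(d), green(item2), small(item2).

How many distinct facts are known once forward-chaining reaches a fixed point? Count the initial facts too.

12

Round 1: r3 [IF green(item2) and ready(item2) THEN locked(item2)]. Adds locked(item2).
Round 2: r1 [IF locked(item2) and green(item2) THEN blue(d)]; r7 [IF locked(item2) and flagged(d) THEN cold(d)]. Adds blue(d), cold(d).
Round 3: r9 [IF cold(d) THEN bird(d)]. Adds bird(d).
Round 4: r6 [IF bird(d) THEN swims(d)]. Adds swims(d).
Round 5: r2 [IF swims(d) and bird(d) THEN wooden(item2)]. Adds wooden(item2).
Closure: {bird(d), blue(d), cold(d), flagged(d), flies(item2), green(item2), locked(item2), ready(item2), red(d), small(item2), swims(d), wooden(item2)} — 12 facts.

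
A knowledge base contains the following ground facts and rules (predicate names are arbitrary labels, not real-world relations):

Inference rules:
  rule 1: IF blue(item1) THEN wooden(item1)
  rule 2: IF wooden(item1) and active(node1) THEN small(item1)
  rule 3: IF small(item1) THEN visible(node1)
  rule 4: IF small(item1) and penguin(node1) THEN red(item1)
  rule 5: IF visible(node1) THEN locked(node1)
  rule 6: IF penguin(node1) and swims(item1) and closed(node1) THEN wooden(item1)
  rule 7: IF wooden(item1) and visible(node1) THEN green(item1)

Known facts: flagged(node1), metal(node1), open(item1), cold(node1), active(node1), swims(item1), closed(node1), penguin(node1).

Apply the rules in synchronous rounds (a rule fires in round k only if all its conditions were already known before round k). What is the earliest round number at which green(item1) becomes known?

4

[1] rule 6 [IF penguin(node1) and swims(item1) and closed(node1) THEN wooden(item1)]. ⇒ new: wooden(item1).
[2] rule 2 [IF wooden(item1) and active(node1) THEN small(item1)]. ⇒ new: small(item1).
[3] rule 3 [IF small(item1) THEN visible(node1)]; rule 4 [IF small(item1) and penguin(node1) THEN red(item1)]. ⇒ new: visible(node1), red(item1).
[4] rule 5 [IF visible(node1) THEN locked(node1)]; rule 7 [IF wooden(item1) and visible(node1) THEN green(item1)]. ⇒ new: locked(node1), green(item1).
green(item1) first appears in round 4.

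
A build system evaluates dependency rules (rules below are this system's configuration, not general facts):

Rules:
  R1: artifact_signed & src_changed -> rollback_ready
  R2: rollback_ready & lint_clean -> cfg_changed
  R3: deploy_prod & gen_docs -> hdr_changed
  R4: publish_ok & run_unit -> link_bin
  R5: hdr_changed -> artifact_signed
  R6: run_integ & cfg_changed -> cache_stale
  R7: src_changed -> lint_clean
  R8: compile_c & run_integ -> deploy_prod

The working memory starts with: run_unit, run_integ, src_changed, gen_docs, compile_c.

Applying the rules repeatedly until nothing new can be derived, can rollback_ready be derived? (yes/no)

yes

Round 1: R7 [src_changed -> lint_clean]; R8 [compile_c & run_integ -> deploy_prod]. New: lint_clean, deploy_prod.
Round 2: R3 [deploy_prod & gen_docs -> hdr_changed]. New: hdr_changed.
Round 3: R5 [hdr_changed -> artifact_signed]. New: artifact_signed.
Round 4: R1 [artifact_signed & src_changed -> rollback_ready]. New: rollback_ready.
Round 5: R2 [rollback_ready & lint_clean -> cfg_changed]. New: cfg_changed.
Round 6: R6 [run_integ & cfg_changed -> cache_stale]. New: cache_stale.
rollback_ready appears in round 4, so it is derivable.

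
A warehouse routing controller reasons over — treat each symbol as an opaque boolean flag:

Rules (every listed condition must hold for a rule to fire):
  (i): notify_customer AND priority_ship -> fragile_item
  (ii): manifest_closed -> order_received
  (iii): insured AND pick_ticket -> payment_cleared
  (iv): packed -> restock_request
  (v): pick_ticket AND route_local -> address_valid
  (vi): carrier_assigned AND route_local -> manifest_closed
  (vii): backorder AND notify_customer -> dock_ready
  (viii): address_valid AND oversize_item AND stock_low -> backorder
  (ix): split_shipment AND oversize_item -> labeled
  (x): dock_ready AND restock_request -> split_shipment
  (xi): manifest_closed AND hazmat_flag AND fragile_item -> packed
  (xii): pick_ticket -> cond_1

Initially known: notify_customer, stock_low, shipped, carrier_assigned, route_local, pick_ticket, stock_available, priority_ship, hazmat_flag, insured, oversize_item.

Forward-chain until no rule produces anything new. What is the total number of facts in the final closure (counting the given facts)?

23

Round 1 fires (i), (iii), (v), (vi), (xii), giving fragile_item, payment_cleared, address_valid, manifest_closed, cond_1.
Round 2 fires (ii), (viii), (xi), giving order_received, backorder, packed.
Round 3 fires (iv), (vii), giving restock_request, dock_ready.
Round 4 fires (x), giving split_shipment.
Round 5 fires (ix), giving labeled.
Closure: {address_valid, backorder, carrier_assigned, cond_1, dock_ready, fragile_item, hazmat_flag, insured, labeled, manifest_closed, notify_customer, order_received, oversize_item, packed, payment_cleared, pick_ticket, priority_ship, restock_request, route_local, shipped, split_shipment, stock_available, stock_low} — 23 facts.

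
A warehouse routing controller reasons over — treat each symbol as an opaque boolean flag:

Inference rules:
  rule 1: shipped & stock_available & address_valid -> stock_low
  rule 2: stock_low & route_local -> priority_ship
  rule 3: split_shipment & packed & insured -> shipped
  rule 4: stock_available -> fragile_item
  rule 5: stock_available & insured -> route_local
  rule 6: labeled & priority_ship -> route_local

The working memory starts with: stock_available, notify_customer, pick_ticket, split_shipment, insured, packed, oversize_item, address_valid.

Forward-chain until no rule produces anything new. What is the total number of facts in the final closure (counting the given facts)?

13

Round 1 — rule 3, rule 4, rule 5, derive shipped, fragile_item, route_local.
Round 2 — rule 1, derive stock_low.
Round 3 — rule 2, derive priority_ship.
Closure: {address_valid, fragile_item, insured, notify_customer, oversize_item, packed, pick_ticket, priority_ship, route_local, shipped, split_shipment, stock_available, stock_low} — 13 facts.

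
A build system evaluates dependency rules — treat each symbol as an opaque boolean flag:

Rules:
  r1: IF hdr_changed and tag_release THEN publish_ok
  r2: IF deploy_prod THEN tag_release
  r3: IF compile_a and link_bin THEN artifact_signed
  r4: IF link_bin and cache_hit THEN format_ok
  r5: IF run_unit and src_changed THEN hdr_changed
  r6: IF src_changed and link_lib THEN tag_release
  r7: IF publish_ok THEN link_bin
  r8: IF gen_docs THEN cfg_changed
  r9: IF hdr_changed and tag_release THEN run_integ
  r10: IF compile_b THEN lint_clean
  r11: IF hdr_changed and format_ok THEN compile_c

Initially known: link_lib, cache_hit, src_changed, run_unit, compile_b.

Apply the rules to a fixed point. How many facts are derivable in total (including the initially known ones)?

[1] r5 [IF run_unit and src_changed THEN hdr_changed]; r6 [IF src_changed and link_lib THEN tag_release]; r10 [IF compile_b THEN lint_clean]. ⇒ new: hdr_changed, tag_release, lint_clean.
[2] r1 [IF hdr_changed and tag_release THEN publish_ok]; r9 [IF hdr_changed and tag_release THEN run_integ]. ⇒ new: publish_ok, run_integ.
[3] r7 [IF publish_ok THEN link_bin]. ⇒ new: link_bin.
[4] r4 [IF link_bin and cache_hit THEN format_ok]. ⇒ new: format_ok.
[5] r11 [IF hdr_changed and format_ok THEN compile_c]. ⇒ new: compile_c.
Closure: {cache_hit, compile_b, compile_c, format_ok, hdr_changed, link_bin, link_lib, lint_clean, publish_ok, run_integ, run_unit, src_changed, tag_release} — 13 facts.

13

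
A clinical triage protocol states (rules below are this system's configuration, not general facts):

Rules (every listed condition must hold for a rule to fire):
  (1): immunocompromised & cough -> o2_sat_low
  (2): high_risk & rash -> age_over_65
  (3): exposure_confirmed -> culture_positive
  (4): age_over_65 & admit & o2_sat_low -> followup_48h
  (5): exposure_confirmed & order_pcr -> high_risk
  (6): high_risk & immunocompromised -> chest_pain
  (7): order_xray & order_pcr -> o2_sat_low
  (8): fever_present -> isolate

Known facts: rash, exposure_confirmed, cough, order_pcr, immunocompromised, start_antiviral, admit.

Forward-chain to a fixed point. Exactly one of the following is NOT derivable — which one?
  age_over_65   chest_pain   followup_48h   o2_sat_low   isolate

Round 1: (1) [immunocompromised & cough -> o2_sat_low]; (3) [exposure_confirmed -> culture_positive]; (5) [exposure_confirmed & order_pcr -> high_risk]. New: o2_sat_low, culture_positive, high_risk.
Round 2: (2) [high_risk & rash -> age_over_65]; (6) [high_risk & immunocompromised -> chest_pain]. New: age_over_65, chest_pain.
Round 3: (4) [age_over_65 & admit & o2_sat_low -> followup_48h]. New: followup_48h.
Derived: age_over_65 (round 2), followup_48h (round 3), chest_pain (round 2), o2_sat_low (round 1). isolate never appears in any round.

isolate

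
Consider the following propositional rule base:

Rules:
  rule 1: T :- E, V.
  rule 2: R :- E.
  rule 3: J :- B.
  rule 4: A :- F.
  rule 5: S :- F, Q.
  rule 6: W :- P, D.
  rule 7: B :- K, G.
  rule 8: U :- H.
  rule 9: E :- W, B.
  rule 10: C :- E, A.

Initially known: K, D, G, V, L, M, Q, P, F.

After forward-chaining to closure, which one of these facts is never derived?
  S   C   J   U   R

Round 1 fires rule 4, rule 5, rule 6, rule 7, giving A, S, W, B.
Round 2 fires rule 3, rule 9, giving J, E.
Round 3 fires rule 1, rule 2, rule 10, giving T, R, C.
Derived: R (round 3), S (round 1), C (round 3), J (round 2). U never appears in any round.

U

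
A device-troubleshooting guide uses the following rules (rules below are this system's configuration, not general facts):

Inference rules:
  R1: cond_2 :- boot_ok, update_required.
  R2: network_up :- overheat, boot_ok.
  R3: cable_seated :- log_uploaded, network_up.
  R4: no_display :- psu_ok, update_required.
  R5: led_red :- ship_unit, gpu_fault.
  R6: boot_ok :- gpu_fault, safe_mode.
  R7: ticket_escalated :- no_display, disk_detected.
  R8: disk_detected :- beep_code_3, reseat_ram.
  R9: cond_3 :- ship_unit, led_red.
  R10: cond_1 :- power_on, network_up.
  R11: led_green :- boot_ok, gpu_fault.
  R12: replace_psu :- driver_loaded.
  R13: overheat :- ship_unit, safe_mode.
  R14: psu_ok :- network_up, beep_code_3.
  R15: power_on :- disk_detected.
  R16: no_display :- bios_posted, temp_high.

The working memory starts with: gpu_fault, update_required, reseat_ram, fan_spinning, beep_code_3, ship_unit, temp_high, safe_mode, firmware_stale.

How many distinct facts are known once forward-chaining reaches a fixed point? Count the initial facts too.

Round 1 — R5, R6, R8, R13, derive led_red, boot_ok, disk_detected, overheat.
Round 2 — R1, R2, R9, R11, R15, derive cond_2, network_up, cond_3, led_green, power_on.
Round 3 — R10, R14, derive cond_1, psu_ok.
Round 4 — R4, derive no_display.
Round 5 — R7, derive ticket_escalated.
Closure: {beep_code_3, boot_ok, cond_1, cond_2, cond_3, disk_detected, fan_spinning, firmware_stale, gpu_fault, led_green, led_red, network_up, no_display, overheat, power_on, psu_ok, reseat_ram, safe_mode, ship_unit, temp_high, ticket_escalated, update_required} — 22 facts.

22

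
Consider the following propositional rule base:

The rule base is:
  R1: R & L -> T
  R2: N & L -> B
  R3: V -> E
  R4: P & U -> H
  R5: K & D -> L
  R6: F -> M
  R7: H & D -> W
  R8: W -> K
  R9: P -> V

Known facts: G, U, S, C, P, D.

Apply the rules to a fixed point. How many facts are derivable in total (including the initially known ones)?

12

Round 1: R4 [P & U -> H]; R9 [P -> V]. New: H, V.
Round 2: R3 [V -> E]; R7 [H & D -> W]. New: E, W.
Round 3: R8 [W -> K]. New: K.
Round 4: R5 [K & D -> L]. New: L.
Closure: {C, D, E, G, H, K, L, P, S, U, V, W} — 12 facts.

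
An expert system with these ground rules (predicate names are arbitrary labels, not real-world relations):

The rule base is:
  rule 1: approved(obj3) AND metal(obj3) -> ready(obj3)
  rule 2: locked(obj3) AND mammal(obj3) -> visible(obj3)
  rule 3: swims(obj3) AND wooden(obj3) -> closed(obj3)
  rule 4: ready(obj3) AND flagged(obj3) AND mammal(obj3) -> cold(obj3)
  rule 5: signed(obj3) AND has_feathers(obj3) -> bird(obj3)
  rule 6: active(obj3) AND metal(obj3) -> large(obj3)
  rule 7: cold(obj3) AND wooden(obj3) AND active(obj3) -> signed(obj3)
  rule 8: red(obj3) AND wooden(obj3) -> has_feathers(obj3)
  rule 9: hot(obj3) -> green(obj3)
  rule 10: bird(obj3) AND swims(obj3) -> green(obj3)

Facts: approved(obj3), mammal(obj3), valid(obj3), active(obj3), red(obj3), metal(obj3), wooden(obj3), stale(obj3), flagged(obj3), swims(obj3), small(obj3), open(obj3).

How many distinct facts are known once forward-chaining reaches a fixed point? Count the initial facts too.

Round 1: rule 1 [approved(obj3) AND metal(obj3) -> ready(obj3)]; rule 3 [swims(obj3) AND wooden(obj3) -> closed(obj3)]; rule 6 [active(obj3) AND metal(obj3) -> large(obj3)]; rule 8 [red(obj3) AND wooden(obj3) -> has_feathers(obj3)]. New: ready(obj3), closed(obj3), large(obj3), has_feathers(obj3).
Round 2: rule 4 [ready(obj3) AND flagged(obj3) AND mammal(obj3) -> cold(obj3)]. New: cold(obj3).
Round 3: rule 7 [cold(obj3) AND wooden(obj3) AND active(obj3) -> signed(obj3)]. New: signed(obj3).
Round 4: rule 5 [signed(obj3) AND has_feathers(obj3) -> bird(obj3)]. New: bird(obj3).
Round 5: rule 10 [bird(obj3) AND swims(obj3) -> green(obj3)]. New: green(obj3).
Closure: {active(obj3), approved(obj3), bird(obj3), closed(obj3), cold(obj3), flagged(obj3), green(obj3), has_feathers(obj3), large(obj3), mammal(obj3), metal(obj3), open(obj3), ready(obj3), red(obj3), signed(obj3), small(obj3), stale(obj3), swims(obj3), valid(obj3), wooden(obj3)} — 20 facts.

20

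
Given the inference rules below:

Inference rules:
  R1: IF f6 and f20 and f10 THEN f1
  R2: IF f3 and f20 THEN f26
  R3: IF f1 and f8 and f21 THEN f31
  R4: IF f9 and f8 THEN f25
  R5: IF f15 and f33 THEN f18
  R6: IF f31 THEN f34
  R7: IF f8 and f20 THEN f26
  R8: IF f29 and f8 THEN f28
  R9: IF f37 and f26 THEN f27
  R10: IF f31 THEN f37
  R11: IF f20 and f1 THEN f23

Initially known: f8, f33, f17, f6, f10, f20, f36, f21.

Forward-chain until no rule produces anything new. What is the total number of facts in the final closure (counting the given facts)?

15

[1] R1 [IF f6 and f20 and f10 THEN f1]; R7 [IF f8 and f20 THEN f26]. ⇒ new: f1, f26.
[2] R3 [IF f1 and f8 and f21 THEN f31]; R11 [IF f20 and f1 THEN f23]. ⇒ new: f31, f23.
[3] R6 [IF f31 THEN f34]; R10 [IF f31 THEN f37]. ⇒ new: f34, f37.
[4] R9 [IF f37 and f26 THEN f27]. ⇒ new: f27.
Closure: {f1, f10, f17, f20, f21, f23, f26, f27, f31, f33, f34, f36, f37, f6, f8} — 15 facts.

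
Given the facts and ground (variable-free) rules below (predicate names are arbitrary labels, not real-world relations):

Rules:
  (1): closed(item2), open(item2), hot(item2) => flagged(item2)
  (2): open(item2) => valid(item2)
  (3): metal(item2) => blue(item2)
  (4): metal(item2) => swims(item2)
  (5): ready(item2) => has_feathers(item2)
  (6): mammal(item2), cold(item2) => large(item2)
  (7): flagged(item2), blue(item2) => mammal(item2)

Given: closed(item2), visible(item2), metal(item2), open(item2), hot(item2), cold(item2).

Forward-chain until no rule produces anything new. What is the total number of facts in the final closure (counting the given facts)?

Round 1: (1) [closed(item2), open(item2), hot(item2) => flagged(item2)]; (2) [open(item2) => valid(item2)]; (3) [metal(item2) => blue(item2)]; (4) [metal(item2) => swims(item2)]. Adds flagged(item2), valid(item2), blue(item2), swims(item2).
Round 2: (7) [flagged(item2), blue(item2) => mammal(item2)]. Adds mammal(item2).
Round 3: (6) [mammal(item2), cold(item2) => large(item2)]. Adds large(item2).
Closure: {blue(item2), closed(item2), cold(item2), flagged(item2), hot(item2), large(item2), mammal(item2), metal(item2), open(item2), swims(item2), valid(item2), visible(item2)} — 12 facts.

12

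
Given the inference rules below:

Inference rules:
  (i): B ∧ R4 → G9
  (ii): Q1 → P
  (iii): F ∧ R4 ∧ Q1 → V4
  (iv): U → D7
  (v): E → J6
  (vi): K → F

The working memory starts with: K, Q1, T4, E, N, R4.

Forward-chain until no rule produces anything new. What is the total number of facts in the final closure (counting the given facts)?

10

Round 1: (ii) [Q1 → P]; (v) [E → J6]; (vi) [K → F]. Adds P, J6, F.
Round 2: (iii) [F ∧ R4 ∧ Q1 → V4]. Adds V4.
Closure: {E, F, J6, K, N, P, Q1, R4, T4, V4} — 10 facts.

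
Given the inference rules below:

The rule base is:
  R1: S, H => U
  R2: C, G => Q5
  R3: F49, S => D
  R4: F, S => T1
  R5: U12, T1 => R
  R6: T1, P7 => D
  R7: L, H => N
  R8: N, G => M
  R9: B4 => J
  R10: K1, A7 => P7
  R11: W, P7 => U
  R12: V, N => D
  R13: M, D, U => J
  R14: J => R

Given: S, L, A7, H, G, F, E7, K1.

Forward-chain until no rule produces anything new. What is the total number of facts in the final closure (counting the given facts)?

16

Round 1: R1 [S, H => U]; R4 [F, S => T1]; R7 [L, H => N]; R10 [K1, A7 => P7]. Adds U, T1, N, P7.
Round 2: R6 [T1, P7 => D]; R8 [N, G => M]. Adds D, M.
Round 3: R13 [M, D, U => J]. Adds J.
Round 4: R14 [J => R]. Adds R.
Closure: {A7, D, E7, F, G, H, J, K1, L, M, N, P7, R, S, T1, U} — 16 facts.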